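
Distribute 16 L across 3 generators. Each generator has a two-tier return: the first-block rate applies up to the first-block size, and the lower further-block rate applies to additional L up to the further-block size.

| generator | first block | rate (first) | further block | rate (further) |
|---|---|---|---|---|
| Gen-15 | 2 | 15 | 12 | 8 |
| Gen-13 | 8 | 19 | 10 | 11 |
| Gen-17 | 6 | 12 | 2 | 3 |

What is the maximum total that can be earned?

254

Order all 6 blocks by rate: Gen-13/T1 19 > Gen-15/T1 15 > Gen-17/T1 12 > Gen-13/T2 11 > Gen-15/T2 8 > Gen-17/T2 3.
Gen-13 T1 at 19: fill all 8 ; 8 left.
Gen-15 T1 at 15: fill all 2 ; 6 left.
Fill Gen-17 T1 block (6 at 12) ; 0 left.
Total = 19×8 + 15×2 + 12×6 = 254.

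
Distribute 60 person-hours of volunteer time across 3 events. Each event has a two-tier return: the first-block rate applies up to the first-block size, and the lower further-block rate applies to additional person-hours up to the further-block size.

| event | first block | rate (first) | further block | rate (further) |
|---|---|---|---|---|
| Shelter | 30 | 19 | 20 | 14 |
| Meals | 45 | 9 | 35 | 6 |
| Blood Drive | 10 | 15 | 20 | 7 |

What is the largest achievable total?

Rank every tier by rate: Shelter/T1 19 > Blood Drive/T1 15 > Shelter/T2 14 > Meals/T1 9 > Blood Drive/T2 7 > Meals/T2 6.
Shelter T1 at 19: fill all 30 → 30 left.
Blood Drive/T1 (15): +10 → 20 left.
Fill Shelter T2 block (20 at 14) → 0 left.
Total = 19×30 + 15×10 + 14×20 = 1000.

1000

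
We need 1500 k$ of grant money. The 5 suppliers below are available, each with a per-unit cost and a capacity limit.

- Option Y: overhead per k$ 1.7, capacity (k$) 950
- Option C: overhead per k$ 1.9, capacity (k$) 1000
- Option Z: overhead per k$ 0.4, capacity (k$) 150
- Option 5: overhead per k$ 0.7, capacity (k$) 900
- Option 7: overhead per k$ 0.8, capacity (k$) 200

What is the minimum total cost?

1275

Fill from the cheapest supplier first.
Take 150 from Option Z at 0.4 → need 1350 more.
Option 5 (0.7): use full 900 → 450 k$ to go.
Option 7 at 0.8: take all 200 k$ → 250 still needed.
Take 250 from Option Y at 1.7 to finish.
Option C: unused.
Cost = 150×0.4 + 900×0.7 + 200×0.8 + 250×1.7 = 1275.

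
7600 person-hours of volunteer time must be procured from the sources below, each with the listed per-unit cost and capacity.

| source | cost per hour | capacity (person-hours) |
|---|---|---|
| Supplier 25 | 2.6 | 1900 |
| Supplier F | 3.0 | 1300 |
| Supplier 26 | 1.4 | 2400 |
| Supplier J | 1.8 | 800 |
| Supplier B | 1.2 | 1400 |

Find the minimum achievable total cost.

Use sources in increasing cost order.
Take 1400 from Supplier B at 1.2 → need 6200 more.
Supplier 26 (1.4): use full 2400 → 3800 person-hours to go.
Supplier J at 1.8: take all 800 person-hours → 3000 still needed.
Supplier 25 (2.6): use full 1900 → 1100 person-hours to go.
Take 1100 from Supplier F at 3.0 to finish.
Cost = 1400×1.2 + 2400×1.4 + 800×1.8 + 1900×2.6 + 1100×3.0 = 14720.

14720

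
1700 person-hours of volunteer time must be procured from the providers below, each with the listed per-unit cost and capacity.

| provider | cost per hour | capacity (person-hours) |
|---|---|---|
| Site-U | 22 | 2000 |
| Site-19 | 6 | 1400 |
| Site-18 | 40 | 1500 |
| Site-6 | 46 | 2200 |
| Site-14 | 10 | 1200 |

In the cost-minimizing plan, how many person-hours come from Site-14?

Cheapest first:
Site-19 at 6: take all 1400 person-hours ; 300 still needed.
Take 300 from Site-14 at 10 to finish.
Site-U, Site-18, Site-6: unused.

300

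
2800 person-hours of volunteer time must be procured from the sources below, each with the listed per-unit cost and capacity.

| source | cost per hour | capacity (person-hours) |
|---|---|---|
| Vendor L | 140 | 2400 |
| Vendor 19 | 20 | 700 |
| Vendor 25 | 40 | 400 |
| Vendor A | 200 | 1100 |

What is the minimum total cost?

Cheapest first:
Take 700 from Vendor 19 at 20 ; need 2100 more.
Vendor 25 at 40: take all 400 person-hours ; 1700 still needed.
Vendor L (140): take the remaining 1700 ; done.
Vendor A: unused.
Cost = 700×20 + 400×40 + 1700×140 = 268000.

268000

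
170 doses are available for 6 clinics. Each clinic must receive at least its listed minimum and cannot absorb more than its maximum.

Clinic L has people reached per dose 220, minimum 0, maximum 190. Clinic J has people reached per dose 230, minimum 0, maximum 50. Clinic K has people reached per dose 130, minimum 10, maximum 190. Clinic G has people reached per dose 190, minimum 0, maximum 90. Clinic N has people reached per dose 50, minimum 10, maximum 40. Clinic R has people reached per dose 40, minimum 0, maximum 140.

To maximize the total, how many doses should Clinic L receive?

100

Meeting every minimum uses 0+0+10+0+10+0 = 20 doses, leaving 150.
Highest people reached per dose first: Clinic J 230 > Clinic L 220 > Clinic G 190 > Clinic K 130 > Clinic N 50 > Clinic R 40.
Clinic J takes 50 more to reach its cap of 50 ; 100 left.
Clinic L has room for 190 more but only 100 remain, so it gets 100.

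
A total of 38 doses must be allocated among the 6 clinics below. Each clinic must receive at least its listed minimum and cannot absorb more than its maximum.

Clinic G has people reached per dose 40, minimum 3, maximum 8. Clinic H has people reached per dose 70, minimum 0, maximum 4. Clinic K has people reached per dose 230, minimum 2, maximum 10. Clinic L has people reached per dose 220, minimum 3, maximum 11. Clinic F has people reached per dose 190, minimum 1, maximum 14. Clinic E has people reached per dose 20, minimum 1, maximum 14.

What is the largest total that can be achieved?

7330

Meeting every minimum uses 3+0+2+3+1+1 = 10 doses, leaving 28.
Rank by people reached per dose: Clinic K 230 > Clinic L 220 > Clinic F 190 > Clinic H 70 > Clinic G 40 > Clinic E 20.
Give Clinic K 8 more to hit its cap of 10 → 20 left.
Clinic L: +8 to 11 (cap) → 12 left.
Clinic F has room for 13 more but only 12 remain, so it gets 13.
Total = 40×3 + 230×10 + 220×11 + 190×13 + 20×1 = 7330.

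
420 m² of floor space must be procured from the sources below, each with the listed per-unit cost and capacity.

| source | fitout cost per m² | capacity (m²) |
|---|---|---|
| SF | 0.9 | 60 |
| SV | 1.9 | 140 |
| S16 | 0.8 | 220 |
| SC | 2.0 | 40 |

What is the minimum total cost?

Fill from the cheapest source first.
S16 (0.8): use full 220 ; 200 m² to go.
SF (0.9): use full 60 ; 140 m² to go.
SV at 1.9: take all 140 m² ; 0 still needed.
SC: unused.
Cost = 220×0.8 + 60×0.9 + 140×1.9 = 496.

496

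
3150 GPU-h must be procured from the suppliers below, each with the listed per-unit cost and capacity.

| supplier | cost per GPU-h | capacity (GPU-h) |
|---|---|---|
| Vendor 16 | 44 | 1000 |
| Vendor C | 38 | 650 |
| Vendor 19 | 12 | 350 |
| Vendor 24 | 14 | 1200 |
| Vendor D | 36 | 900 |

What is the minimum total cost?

80300

Cheapest first:
Vendor 19 at 12: take all 350 GPU-h → 2800 still needed.
Vendor 24 (14): use full 1200 → 1600 GPU-h to go.
Vendor D (36): use full 900 → 700 GPU-h to go.
Take 650 from Vendor C at 38 → need 50 more.
Vendor 16 at 44: take 50 of its 1000 → requirement met.
Cost = 350×12 + 1200×14 + 900×36 + 650×38 + 50×44 = 80300.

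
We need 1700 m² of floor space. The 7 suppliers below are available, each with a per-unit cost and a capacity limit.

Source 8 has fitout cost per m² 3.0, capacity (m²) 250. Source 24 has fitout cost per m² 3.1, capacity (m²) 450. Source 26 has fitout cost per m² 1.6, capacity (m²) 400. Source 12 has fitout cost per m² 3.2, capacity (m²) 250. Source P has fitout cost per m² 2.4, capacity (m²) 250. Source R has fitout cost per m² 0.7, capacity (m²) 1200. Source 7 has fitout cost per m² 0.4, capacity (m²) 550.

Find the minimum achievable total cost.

1025

Fill from the cheapest supplier first.
Take 550 from Source 7 at 0.4 ; need 1150 more.
Take 1150 from Source R at 0.7 to finish.
Source 26, Source P, Source 8, Source 24, Source 12: unused.
Cost = 550×0.4 + 1150×0.7 = 1025.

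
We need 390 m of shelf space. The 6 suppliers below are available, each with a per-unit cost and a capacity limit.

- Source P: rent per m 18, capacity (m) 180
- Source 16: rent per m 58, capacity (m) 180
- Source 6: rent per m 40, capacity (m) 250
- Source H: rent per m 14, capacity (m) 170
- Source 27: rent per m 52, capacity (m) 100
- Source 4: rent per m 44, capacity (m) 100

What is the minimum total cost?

7220

Use suppliers in increasing cost order.
Take 170 from Source H at 14 → need 220 more.
Take 180 from Source P at 18 → need 40 more.
Source 6 at 40: take 40 of its 250 → requirement met.
Source 4, Source 27, Source 16: unused.
Cost = 170×14 + 180×18 + 40×40 = 7220.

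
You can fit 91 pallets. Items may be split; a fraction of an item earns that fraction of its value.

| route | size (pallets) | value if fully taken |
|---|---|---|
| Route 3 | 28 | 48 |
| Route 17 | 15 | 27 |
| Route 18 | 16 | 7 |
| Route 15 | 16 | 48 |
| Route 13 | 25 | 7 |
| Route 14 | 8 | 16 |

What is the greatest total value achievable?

Best value per unit of size first: Route 15 48/16≈3, Route 14 16/8≈2, Route 17 27/15≈1.8, Route 3 48/28≈1.71, Route 18 7/16≈0.438, Route 13 7/25≈0.28.
Route 15: take in full, 16 pallets for value 48 → 75 left.
Take all of Route 14 (8 pallets, value 16) → 67 pallets left.
Route 17: take in full, 15 pallets for value 27 → 52 left.
Route 3: take in full, 28 pallets for value 48 → 24 left.
All 16 pallets of Route 18 fit (value 7) → 8 remain.
Fill the last 8 pallets with part of Route 13: 8/25 of it earns 2.24.
Total value = 148.24.

148.24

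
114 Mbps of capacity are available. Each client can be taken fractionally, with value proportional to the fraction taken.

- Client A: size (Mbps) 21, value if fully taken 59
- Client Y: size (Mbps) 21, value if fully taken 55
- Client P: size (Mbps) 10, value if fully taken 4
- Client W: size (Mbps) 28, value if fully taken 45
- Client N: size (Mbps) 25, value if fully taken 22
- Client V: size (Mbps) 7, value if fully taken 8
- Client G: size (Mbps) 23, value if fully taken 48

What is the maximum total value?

Best value per unit of size first: Client A 59/21≈2.81, Client Y 55/21≈2.62, Client G 48/23≈2.09, Client W 45/28≈1.61, Client V 8/7≈1.14, Client N 22/25≈0.88, Client P 4/10≈0.4.
All 21 Mbps of Client A fit (value 59) ; 93 remain.
Take all of Client Y (21 Mbps, value 55) ; 72 Mbps left.
Take all of Client G (23 Mbps, value 48) ; 49 Mbps left.
Client W: take in full, 28 Mbps for value 45 ; 21 left.
Client V: take in full, 7 Mbps for value 8 ; 14 left.
14 Mbps left: a 14/25 share of Client N gives 22×14/25 = 12.32.
Total value = 227.32.

227.32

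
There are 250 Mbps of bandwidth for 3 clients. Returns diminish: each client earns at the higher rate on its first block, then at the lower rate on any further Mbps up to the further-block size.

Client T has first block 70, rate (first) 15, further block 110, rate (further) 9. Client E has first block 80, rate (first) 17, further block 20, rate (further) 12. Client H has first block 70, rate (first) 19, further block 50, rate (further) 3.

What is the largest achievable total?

Order all 6 blocks by rate: Client H/T1 19 > Client E/T1 17 > Client T/T1 15 > Client E/T2 12 > Client T/T2 9 > Client H/T2 3.
Client H/T1 (19): +70 ; 180 left.
Client E T1 at 17: fill all 80 ; 100 left.
Fill Client T T1 block (70 at 15) ; 30 left.
Client E T2 at 12: fill all 20 ; 10 left.
Client T T2 at 9: only 10 left, fill 10.
Total = 19×70 + 17×80 + 15×70 + 12×20 + 9×10 = 4070.

4070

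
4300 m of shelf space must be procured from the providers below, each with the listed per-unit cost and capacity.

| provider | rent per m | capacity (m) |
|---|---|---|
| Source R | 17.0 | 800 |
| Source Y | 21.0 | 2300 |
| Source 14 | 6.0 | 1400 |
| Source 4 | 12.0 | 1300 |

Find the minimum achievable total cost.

54400

Use providers in increasing cost order.
Source 14 at 6.0: take all 1400 m → 2900 still needed.
Take 1300 from Source 4 at 12.0 → need 1600 more.
Source R (17.0): use full 800 → 800 m to go.
Source Y (21.0): take the remaining 800 → done.
Cost = 1400×6.0 + 1300×12.0 + 800×17.0 + 800×21.0 = 54400.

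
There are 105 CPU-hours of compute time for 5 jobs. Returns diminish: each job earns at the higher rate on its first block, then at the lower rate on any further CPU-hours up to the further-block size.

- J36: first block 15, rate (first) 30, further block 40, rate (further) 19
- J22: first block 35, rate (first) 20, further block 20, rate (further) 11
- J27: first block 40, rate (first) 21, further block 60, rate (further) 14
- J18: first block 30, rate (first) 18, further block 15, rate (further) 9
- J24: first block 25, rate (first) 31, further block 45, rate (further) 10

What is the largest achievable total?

Order all 10 blocks by rate: J24/first 31 > J36/first 30 > J27/first 21 > J22/first 20 > J36/second 19 > J18/first 18 > J27/second 14 > J22/second 11 > J24/second 10 > J18/second 9.
J24/first (31): +25 → 80 left.
J36/first (30): +15 → 65 left.
Fill J27 first block (40 at 21) → 25 left.
J22/first: +25 of 35 at 20; pool empty.
Total = 31×25 + 30×15 + 21×40 + 20×25 = 2565.

2565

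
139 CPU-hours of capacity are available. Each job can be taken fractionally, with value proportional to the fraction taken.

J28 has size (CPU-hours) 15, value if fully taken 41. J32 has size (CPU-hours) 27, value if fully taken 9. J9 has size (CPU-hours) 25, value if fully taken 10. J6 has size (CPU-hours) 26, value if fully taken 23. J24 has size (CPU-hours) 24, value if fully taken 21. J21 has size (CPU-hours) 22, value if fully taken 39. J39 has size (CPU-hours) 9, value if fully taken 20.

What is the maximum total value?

Best value per unit of size first: J28 41/15≈2.73, J39 20/9≈2.22, J21 39/22≈1.77, J6 23/26≈0.885, J24 21/24≈0.875, J9 10/25≈0.4, J32 9/27≈0.333.
All 15 CPU-hours of J28 fit (value 41) — 124 remain.
Take all of J39 (9 CPU-hours, value 20) — 115 CPU-hours left.
J21: take in full, 22 CPU-hours for value 39 — 93 left.
All 26 CPU-hours of J6 fit (value 23) — 67 remain.
Take all of J24 (24 CPU-hours, value 21) — 43 CPU-hours left.
All 25 CPU-hours of J9 fit (value 10) — 18 remain.
Only 18 CPU-hours remain; take 18/27 of J32 for value 9×18/27 = 6.
Total value = 160.

160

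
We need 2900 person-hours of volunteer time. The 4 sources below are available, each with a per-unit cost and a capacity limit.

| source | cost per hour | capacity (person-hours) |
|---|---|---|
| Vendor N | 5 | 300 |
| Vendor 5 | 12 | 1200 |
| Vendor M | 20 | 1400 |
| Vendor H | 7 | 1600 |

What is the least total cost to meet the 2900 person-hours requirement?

24700

Cheapest first:
Vendor N (5): use full 300 ; 2600 person-hours to go.
Take 1600 from Vendor H at 7 ; need 1000 more.
Vendor 5 at 12: take 1000 of its 1200 ; requirement met.
Vendor M: unused.
Cost = 300×5 + 1600×7 + 1000×12 = 24700.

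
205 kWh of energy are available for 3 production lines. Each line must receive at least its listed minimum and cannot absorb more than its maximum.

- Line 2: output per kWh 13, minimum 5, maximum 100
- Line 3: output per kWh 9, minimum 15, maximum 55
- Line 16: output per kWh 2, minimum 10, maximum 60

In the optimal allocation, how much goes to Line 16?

50

Meeting every minimum uses 5+15+10 = 30 kWh, leaving 175.
Highest output per kWh first: Line 2 13 > Line 3 9 > Line 16 2.
Give Line 2 95 more to hit its cap of 100 — 80 left.
Line 3 takes 40 more to reach its cap of 55 — 40 left.
Line 16: +40 (room for 50) → 50. Pool exhausted.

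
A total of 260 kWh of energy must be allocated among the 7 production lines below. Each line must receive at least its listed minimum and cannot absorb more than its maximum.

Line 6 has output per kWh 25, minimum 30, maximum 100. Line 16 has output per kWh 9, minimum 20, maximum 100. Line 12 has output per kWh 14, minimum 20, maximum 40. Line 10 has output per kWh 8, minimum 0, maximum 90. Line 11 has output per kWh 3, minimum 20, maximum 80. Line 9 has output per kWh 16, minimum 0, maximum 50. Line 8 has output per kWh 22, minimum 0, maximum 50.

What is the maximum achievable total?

4920

Meeting every minimum uses 30+20+20+0+20+0+0 = 90 kWh, leaving 170.
Rank by output per kWh: Line 6 25 > Line 8 22 > Line 9 16 > Line 12 14 > Line 16 9 > Line 10 8 > Line 11 3.
Line 6: +70 to 100 (cap) → 100 left.
Line 8: +50 to 50 (cap) → 50 left.
Line 9: +50 to 50 (cap) → 0 left.
Total = 25×100 + 9×20 + 14×20 + 3×20 + 16×50 + 22×50 = 4920.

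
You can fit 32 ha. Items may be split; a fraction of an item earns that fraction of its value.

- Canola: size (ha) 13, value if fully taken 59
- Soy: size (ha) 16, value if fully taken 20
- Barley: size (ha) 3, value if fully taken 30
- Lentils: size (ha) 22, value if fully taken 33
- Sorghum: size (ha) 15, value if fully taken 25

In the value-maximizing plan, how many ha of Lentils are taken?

Best value per unit of size first: Barley 30/3≈10, Canola 59/13≈4.54, Sorghum 25/15≈1.67, Lentils 33/22≈1.5, Soy 20/16≈1.25.
All 3 ha of Barley fit (value 30) ; 29 remain.
Take all of Canola (13 ha, value 59) ; 16 ha left.
Sorghum: take in full, 15 ha for value 25 ; 1 left.
Only 1 ha remain; take 1/22 of Lentils for value 33×1/22 = 1.5.

1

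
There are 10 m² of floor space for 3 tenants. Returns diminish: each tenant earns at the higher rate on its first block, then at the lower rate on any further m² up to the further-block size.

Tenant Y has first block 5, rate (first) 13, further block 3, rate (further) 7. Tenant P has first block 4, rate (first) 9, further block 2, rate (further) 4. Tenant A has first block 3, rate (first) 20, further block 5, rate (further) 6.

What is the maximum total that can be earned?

143

Rank every tier by rate: Tenant A/first 20 > Tenant Y/first 13 > Tenant P/first 9 > Tenant Y/second 7 > Tenant A/second 6 > Tenant P/second 4.
Tenant A/first (20): +3 ; 7 left.
Fill Tenant Y first block (5 at 13) ; 2 left.
Tenant P first at 9: only 2 left, fill 2.
Total = 20×3 + 13×5 + 9×2 = 143.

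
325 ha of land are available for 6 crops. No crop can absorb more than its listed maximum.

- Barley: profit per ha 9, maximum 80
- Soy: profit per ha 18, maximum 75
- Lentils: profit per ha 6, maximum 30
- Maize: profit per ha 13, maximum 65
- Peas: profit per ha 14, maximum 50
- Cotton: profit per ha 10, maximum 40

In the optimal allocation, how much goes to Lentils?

15

Highest profit per ha first: Soy 18 > Peas 14 > Maize 13 > Cotton 10 > Barley 9 > Lentils 6.
Soy: +75 to 75 (cap) ; 250 left.
Give Peas 50 to hit its cap of 50 ; 200 left.
Maize: +65 to 65 (cap) ; 135 left.
Give Cotton 40 to hit its cap of 40 ; 95 left.
Barley takes 80 to reach its cap of 80 ; 15 left.
Lentils: +15 (room for 30) → 15. Pool exhausted.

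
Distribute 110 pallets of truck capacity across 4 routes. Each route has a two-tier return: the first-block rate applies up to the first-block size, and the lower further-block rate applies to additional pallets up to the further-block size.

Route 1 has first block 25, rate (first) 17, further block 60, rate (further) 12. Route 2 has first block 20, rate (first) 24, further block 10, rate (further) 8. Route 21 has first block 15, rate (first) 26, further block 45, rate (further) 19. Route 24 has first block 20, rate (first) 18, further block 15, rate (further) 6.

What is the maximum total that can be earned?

2255

Order all 8 blocks by rate: Route 21/T1 26 > Route 2/T1 24 > Route 21/T2 19 > Route 24/T1 18 > Route 1/T1 17 > Route 1/T2 12 > Route 2/T2 8 > Route 24/T2 6.
Route 21/T1 (26): +15 → 95 left.
Route 2 T1 at 24: fill all 20 → 75 left.
Route 21 T2 at 19: fill all 45 → 30 left.
Route 24 T1 at 18: fill all 20 → 10 left.
Route 1 T1 at 17: only 10 left, fill 10.
Total = 26×15 + 24×20 + 19×45 + 18×20 + 17×10 = 2255.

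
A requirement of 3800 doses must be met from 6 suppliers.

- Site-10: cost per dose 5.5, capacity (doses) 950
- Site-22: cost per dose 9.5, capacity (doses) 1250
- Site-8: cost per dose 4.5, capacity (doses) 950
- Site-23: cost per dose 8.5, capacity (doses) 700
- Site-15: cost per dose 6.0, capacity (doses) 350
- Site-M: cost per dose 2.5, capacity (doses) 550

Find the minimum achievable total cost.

Use suppliers in increasing cost order.
Site-M (2.5): use full 550 ; 3250 doses to go.
Site-8 at 4.5: take all 950 doses ; 2300 still needed.
Take 950 from Site-10 at 5.5 ; need 1350 more.
Site-15 at 6.0: take all 350 doses ; 1000 still needed.
Take 700 from Site-23 at 8.5 ; need 300 more.
Take 300 from Site-22 at 9.5 to finish.
Cost = 550×2.5 + 950×4.5 + 950×5.5 + 350×6.0 + 700×8.5 + 300×9.5 = 21775.

21775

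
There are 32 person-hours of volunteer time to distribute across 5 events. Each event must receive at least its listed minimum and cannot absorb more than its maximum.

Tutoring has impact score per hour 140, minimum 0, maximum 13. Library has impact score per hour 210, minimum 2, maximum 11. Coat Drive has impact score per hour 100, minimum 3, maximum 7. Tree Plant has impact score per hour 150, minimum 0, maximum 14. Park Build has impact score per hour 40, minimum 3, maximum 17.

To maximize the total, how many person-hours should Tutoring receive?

1

Meeting every minimum uses 0+2+3+0+3 = 8 person-hours, leaving 24.
Order the events by impact score per hour: Library 210 > Tree Plant 150 > Tutoring 140 > Coat Drive 100 > Park Build 40.
Library takes 9 more to reach its cap of 11 → 15 left.
Give Tree Plant 14 more to hit its cap of 14 → 1 left.
Tutoring: +1 (room for 13) → 1. Pool exhausted.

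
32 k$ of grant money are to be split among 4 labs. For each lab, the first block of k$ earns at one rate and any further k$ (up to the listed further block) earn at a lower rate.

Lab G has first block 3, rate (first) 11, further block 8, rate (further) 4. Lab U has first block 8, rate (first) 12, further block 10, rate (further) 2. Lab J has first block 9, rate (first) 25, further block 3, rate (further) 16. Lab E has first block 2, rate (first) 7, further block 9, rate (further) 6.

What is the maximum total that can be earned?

458

Order all 8 blocks by rate: Lab J/tier1 25 > Lab J/tier2 16 > Lab U/tier1 12 > Lab G/tier1 11 > Lab E/tier1 7 > Lab E/tier2 6 > Lab G/tier2 4 > Lab U/tier2 2.
Fill Lab J tier1 block (9 at 25) — 23 left.
Lab J/tier2 (16): +3 — 20 left.
Lab U/tier1 (12): +8 — 12 left.
Lab G tier1 at 11: fill all 3 — 9 left.
Fill Lab E tier1 block (2 at 7) — 7 left.
7 remain; put them into Lab E tier2 at 6.
Total = 25×9 + 16×3 + 12×8 + 11×3 + 7×2 + 6×7 = 458.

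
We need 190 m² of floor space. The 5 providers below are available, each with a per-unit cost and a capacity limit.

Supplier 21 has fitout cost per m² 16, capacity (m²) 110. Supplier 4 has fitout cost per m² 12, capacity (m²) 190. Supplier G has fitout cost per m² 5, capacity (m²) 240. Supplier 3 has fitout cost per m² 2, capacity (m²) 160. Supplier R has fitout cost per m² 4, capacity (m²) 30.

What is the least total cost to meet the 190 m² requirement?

Fill from the cheapest provider first.
Take 160 from Supplier 3 at 2 → need 30 more.
Supplier R (4): use full 30 → 0 m² to go.
Supplier G, Supplier 4, Supplier 21: unused.
Cost = 160×2 + 30×4 = 440.

440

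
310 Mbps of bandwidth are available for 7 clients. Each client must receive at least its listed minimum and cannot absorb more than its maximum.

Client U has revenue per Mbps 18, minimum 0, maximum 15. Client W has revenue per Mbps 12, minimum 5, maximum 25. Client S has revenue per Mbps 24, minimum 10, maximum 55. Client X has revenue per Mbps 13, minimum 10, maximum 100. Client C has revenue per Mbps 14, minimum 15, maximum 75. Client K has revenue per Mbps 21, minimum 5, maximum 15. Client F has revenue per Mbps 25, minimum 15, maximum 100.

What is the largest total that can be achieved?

6100

Meeting every minimum uses 0+5+10+10+15+5+15 = 60 Mbps, leaving 250.
Highest revenue per Mbps first: Client F 25 > Client S 24 > Client K 21 > Client U 18 > Client C 14 > Client X 13 > Client W 12.
Client F: +85 to 100 (cap) — 165 left.
Client S takes 45 more to reach its cap of 55 — 120 left.
Give Client K 10 more to hit its cap of 15 — 110 left.
Client U takes 15 more to reach its cap of 15 — 95 left.
Give Client C 60 more to hit its cap of 75 — 35 left.
Client X: +35 (room for 90) → 45. Pool exhausted.
Total = 18×15 + 12×5 + 24×55 + 13×45 + 14×75 + 21×15 + 25×100 = 6100.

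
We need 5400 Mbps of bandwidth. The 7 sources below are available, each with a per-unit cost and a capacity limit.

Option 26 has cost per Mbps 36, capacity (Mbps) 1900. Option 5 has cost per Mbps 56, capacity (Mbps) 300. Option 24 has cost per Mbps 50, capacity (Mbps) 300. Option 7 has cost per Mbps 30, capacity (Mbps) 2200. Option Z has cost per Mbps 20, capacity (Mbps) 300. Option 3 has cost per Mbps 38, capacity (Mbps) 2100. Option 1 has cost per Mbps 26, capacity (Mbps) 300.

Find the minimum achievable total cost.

Cheapest first:
Take 300 from Option Z at 20 ; need 5100 more.
Take 300 from Option 1 at 26 ; need 4800 more.
Option 7 (30): use full 2200 ; 2600 Mbps to go.
Take 1900 from Option 26 at 36 ; need 700 more.
Option 3 at 38: take 700 of its 2100 ; requirement met.
Option 24, Option 5: unused.
Cost = 300×20 + 300×26 + 2200×30 + 1900×36 + 700×38 = 174800.

174800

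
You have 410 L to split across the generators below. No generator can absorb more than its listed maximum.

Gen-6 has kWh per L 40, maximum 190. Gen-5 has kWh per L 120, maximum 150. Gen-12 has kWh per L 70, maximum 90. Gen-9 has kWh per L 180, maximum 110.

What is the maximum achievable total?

46500

Highest kWh per L first: Gen-9 180 > Gen-5 120 > Gen-12 70 > Gen-6 40.
Gen-9 takes 110 to reach its cap of 110 → 300 left.
Gen-5: +150 to 150 (cap) → 150 left.
Gen-12 takes 90 to reach its cap of 90 → 60 left.
Gen-6: +60 (room for 190) → 60. Pool exhausted.
Total = 40×60 + 120×150 + 70×90 + 180×110 = 46500.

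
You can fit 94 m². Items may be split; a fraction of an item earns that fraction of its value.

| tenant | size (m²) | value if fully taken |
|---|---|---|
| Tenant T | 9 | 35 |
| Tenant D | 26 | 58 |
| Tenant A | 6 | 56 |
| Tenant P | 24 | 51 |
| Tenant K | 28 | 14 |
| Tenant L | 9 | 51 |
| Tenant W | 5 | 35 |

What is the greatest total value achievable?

293.5

Sort by value density: Tenant A 56/6≈9.33, Tenant W 35/5≈7, Tenant L 51/9≈5.67, Tenant T 35/9≈3.89, Tenant D 58/26≈2.23, Tenant P 51/24≈2.12, Tenant K 14/28≈0.5.
Tenant A: take in full, 6 m² for value 56 — 88 left.
Take all of Tenant W (5 m², value 35) — 83 m² left.
Tenant L: take in full, 9 m² for value 51 — 74 left.
Tenant T: take in full, 9 m² for value 35 — 65 left.
Tenant D: take in full, 26 m² for value 58 — 39 left.
Take all of Tenant P (24 m², value 51) — 15 m² left.
15 m² left: a 15/28 share of Tenant K gives 14×15/28 = 7.5.
Total value = 293.5.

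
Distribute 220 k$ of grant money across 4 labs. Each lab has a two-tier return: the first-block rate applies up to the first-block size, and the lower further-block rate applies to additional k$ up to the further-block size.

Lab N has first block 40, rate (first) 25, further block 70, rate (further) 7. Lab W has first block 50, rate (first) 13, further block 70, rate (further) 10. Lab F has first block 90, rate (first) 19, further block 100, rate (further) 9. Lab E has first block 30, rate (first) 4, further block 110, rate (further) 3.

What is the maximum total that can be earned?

Order all 8 blocks by rate: Lab N/T1 25 > Lab F/T1 19 > Lab W/T1 13 > Lab W/T2 10 > Lab F/T2 9 > Lab N/T2 7 > Lab E/T1 4 > Lab E/T2 3.
Lab N/T1 (25): +40 → 180 left.
Lab F T1 at 19: fill all 90 → 90 left.
Fill Lab W T1 block (50 at 13) → 40 left.
Lab W T2 at 10: only 40 left, fill 40.
Total = 25×40 + 19×90 + 13×50 + 10×40 = 3760.

3760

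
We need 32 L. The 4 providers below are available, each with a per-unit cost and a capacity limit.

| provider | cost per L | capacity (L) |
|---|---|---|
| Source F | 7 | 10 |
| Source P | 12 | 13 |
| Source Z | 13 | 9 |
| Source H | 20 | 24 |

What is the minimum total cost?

343

Fill from the cheapest provider first.
Take 10 from Source F at 7 — need 22 more.
Take 13 from Source P at 12 — need 9 more.
Source Z at 13: take all 9 L — 0 still needed.
Source H: unused.
Cost = 10×7 + 13×12 + 9×13 = 343.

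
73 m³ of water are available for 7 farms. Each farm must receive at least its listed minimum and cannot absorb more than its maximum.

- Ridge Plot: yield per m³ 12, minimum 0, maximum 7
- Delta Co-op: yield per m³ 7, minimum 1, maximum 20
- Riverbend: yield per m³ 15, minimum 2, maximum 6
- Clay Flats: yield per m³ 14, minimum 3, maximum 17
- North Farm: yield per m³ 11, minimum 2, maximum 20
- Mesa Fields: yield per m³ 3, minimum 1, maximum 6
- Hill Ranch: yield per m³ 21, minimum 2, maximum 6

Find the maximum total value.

Meeting every minimum uses 0+1+2+3+2+1+2 = 11 m³, leaving 62.
Order the farms by yield per m³: Hill Ranch 21 > Riverbend 15 > Clay Flats 14 > Ridge Plot 12 > North Farm 11 > Delta Co-op 7 > Mesa Fields 3.
Hill Ranch: +4 to 6 (cap) ; 58 left.
Riverbend takes 4 more to reach its cap of 6 ; 54 left.
Clay Flats: +14 to 17 (cap) ; 40 left.
Give Ridge Plot 7 more to hit its cap of 7 ; 33 left.
North Farm takes 18 more to reach its cap of 20 ; 15 left.
Delta Co-op: +15 (room for 19) → 16. Pool exhausted.
Total = 12×7 + 7×16 + 15×6 + 14×17 + 11×20 + 3×1 + 21×6 = 873.

873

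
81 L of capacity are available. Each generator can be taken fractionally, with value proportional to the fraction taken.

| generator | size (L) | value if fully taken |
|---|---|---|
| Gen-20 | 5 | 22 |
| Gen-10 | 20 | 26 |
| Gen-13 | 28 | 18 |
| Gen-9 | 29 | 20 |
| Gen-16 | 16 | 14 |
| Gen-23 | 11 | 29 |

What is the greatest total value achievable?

111

Rank by value-to-size ratio: Gen-20 22/5≈4.4, Gen-23 29/11≈2.64, Gen-10 26/20≈1.3, Gen-16 14/16≈0.875, Gen-9 20/29≈0.69, Gen-13 18/28≈0.643.
All 5 L of Gen-20 fit (value 22) → 76 remain.
Take all of Gen-23 (11 L, value 29) → 65 L left.
Take all of Gen-10 (20 L, value 26) → 45 L left.
All 16 L of Gen-16 fit (value 14) → 29 remain.
Gen-9: take in full, 29 L for value 20 → 0 left.
Total value = 111.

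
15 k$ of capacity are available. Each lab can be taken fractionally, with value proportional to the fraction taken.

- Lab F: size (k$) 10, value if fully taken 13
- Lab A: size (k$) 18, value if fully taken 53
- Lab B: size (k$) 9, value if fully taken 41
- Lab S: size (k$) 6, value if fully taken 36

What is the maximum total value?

Rank by value-to-size ratio: Lab S 36/6≈6, Lab B 41/9≈4.56, Lab A 53/18≈2.94, Lab F 13/10≈1.3.
Take all of Lab S (6 k$, value 36) ; 9 k$ left.
All 9 k$ of Lab B fit (value 41) ; 0 remain.
Total value = 77.

77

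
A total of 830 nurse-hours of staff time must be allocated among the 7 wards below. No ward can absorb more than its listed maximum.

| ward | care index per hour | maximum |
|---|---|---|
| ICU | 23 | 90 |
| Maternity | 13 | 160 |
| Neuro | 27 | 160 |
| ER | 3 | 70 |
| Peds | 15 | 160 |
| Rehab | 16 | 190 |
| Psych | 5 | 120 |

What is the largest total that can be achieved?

Rank by care index per hour: Neuro 27 > ICU 23 > Rehab 16 > Peds 15 > Maternity 13 > Psych 5 > ER 3.
Neuro takes 160 to reach its cap of 160 ; 670 left.
Give ICU 90 to hit its cap of 90 ; 580 left.
Give Rehab 190 to hit its cap of 190 ; 390 left.
Peds: +160 to 160 (cap) ; 230 left.
Maternity takes 160 to reach its cap of 160 ; 70 left.
Psych has room for 120 but only 70 remain, so it gets 70.
Total = 23×90 + 13×160 + 27×160 + 15×160 + 16×190 + 5×70 = 14260.

14260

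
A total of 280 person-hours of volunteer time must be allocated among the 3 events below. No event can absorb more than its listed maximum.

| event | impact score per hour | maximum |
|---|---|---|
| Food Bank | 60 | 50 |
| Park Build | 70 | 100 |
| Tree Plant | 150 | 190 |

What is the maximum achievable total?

Highest impact score per hour first: Tree Plant 150 > Park Build 70 > Food Bank 60.
Tree Plant: +190 to 190 (cap) ; 90 left.
Park Build: +90 (room for 100) → 90. Pool exhausted.
Total = 70×90 + 150×190 = 34800.

34800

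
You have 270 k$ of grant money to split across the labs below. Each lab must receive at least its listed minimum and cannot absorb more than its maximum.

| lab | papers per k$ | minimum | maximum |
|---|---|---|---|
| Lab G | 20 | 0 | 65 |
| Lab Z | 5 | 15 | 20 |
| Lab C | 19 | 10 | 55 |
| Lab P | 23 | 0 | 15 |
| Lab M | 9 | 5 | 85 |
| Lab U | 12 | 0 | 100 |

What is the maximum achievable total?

4145

Meeting every minimum uses 0+15+10+0+5+0 = 30 k$, leaving 240.
Highest papers per k$ first: Lab P 23 > Lab G 20 > Lab C 19 > Lab U 12 > Lab M 9 > Lab Z 5.
Give Lab P 15 more to hit its cap of 15 ; 225 left.
Lab G: +65 to 65 (cap) ; 160 left.
Lab C takes 45 more to reach its cap of 55 ; 115 left.
Lab U: +100 to 100 (cap) ; 15 left.
Lab M has room for 80 more but only 15 remain, so it gets 20.
Total = 20×65 + 5×15 + 19×55 + 23×15 + 9×20 + 12×100 = 4145.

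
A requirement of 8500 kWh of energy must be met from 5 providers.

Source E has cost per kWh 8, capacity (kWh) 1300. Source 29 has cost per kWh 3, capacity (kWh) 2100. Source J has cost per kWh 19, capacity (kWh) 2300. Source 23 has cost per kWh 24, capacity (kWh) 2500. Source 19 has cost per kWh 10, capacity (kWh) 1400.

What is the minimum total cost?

108000

Fill from the cheapest provider first.
Take 2100 from Source 29 at 3 ; need 6400 more.
Take 1300 from Source E at 8 ; need 5100 more.
Source 19 at 10: take all 1400 kWh ; 3700 still needed.
Source J at 19: take all 2300 kWh ; 1400 still needed.
Take 1400 from Source 23 at 24 to finish.
Cost = 2100×3 + 1300×8 + 1400×10 + 2300×19 + 1400×24 = 108000.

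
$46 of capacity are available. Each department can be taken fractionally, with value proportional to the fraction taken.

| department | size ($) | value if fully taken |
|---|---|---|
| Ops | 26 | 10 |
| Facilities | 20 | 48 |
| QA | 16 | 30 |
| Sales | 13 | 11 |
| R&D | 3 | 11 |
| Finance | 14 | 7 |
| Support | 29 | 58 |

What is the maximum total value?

Sort by value density: R&D 11/3≈3.67, Facilities 48/20≈2.4, Support 58/29≈2, QA 30/16≈1.88, Sales 11/13≈0.846, Finance 7/14≈0.5, Ops 10/26≈0.385.
Take all of R&D (3 $, value 11) ; 43 $ left.
Take all of Facilities (20 $, value 48) ; 23 $ left.
Fill the last 23 $ with part of Support: 23/29 of it earns 46.
Total value = 105.

105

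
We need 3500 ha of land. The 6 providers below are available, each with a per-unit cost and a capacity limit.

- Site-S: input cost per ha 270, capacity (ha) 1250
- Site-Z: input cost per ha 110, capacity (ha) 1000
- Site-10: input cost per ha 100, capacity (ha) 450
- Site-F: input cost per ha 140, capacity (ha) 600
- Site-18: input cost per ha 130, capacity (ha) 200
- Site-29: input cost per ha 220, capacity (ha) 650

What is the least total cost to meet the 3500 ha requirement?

Use providers in increasing cost order.
Site-10 at 100: take all 450 ha → 3050 still needed.
Take 1000 from Site-Z at 110 → need 2050 more.
Site-18 (130): use full 200 → 1850 ha to go.
Site-F (140): use full 600 → 1250 ha to go.
Site-29 (220): use full 650 → 600 ha to go.
Take 600 from Site-S at 270 to finish.
Cost = 450×100 + 1000×110 + 200×130 + 600×140 + 650×220 + 600×270 = 570000.

570000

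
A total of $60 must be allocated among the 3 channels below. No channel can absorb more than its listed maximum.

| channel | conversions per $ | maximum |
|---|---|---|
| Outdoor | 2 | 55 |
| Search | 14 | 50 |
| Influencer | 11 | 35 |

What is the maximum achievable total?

Rank by conversions per $: Search 14 > Influencer 11 > Outdoor 2.
Search takes 50 to reach its cap of 50 — 10 left.
Influencer: +10 (room for 35) → 10. Pool exhausted.
Total = 14×50 + 11×10 = 810.

810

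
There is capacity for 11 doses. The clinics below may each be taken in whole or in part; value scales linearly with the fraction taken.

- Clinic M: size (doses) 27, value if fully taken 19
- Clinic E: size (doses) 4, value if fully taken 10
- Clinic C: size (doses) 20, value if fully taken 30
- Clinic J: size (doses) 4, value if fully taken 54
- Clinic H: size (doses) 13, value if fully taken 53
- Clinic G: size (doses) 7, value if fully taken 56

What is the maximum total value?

110

Sort by value density: Clinic J 54/4≈13.5, Clinic G 56/7≈8, Clinic H 53/13≈4.08, Clinic E 10/4≈2.5, Clinic C 30/20≈1.5, Clinic M 19/27≈0.704.
All 4 doses of Clinic J fit (value 54) ; 7 remain.
Clinic G: take in full, 7 doses for value 56 ; 0 left.
Total value = 110.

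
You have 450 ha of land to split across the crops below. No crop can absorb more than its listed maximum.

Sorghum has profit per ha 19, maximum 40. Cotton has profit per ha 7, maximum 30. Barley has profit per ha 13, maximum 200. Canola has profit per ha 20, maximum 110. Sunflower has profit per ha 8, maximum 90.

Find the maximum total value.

6350

Rank by profit per ha: Canola 20 > Sorghum 19 > Barley 13 > Sunflower 8 > Cotton 7.
Give Canola 110 to hit its cap of 110 — 340 left.
Sorghum: +40 to 40 (cap) — 300 left.
Barley: +200 to 200 (cap) — 100 left.
Sunflower: +90 to 90 (cap) — 10 left.
Cotton: +10 (room for 30) → 10. Pool exhausted.
Total = 19×40 + 7×10 + 13×200 + 20×110 + 8×90 = 6350.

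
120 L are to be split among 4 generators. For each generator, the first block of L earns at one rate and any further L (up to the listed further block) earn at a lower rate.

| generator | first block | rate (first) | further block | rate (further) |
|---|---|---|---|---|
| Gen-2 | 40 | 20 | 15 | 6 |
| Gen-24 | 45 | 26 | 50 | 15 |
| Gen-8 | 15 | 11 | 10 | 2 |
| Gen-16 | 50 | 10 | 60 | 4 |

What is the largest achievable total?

2495

Rank every tier by rate: Gen-24/first 26 > Gen-2/first 20 > Gen-24/second 15 > Gen-8/first 11 > Gen-16/first 10 > Gen-2/second 6 > Gen-16/second 4 > Gen-8/second 2.
Gen-24 first at 26: fill all 45 — 75 left.
Gen-2 first at 20: fill all 40 — 35 left.
35 remain; put them into Gen-24 second at 15.
Total = 26×45 + 20×40 + 15×35 = 2495.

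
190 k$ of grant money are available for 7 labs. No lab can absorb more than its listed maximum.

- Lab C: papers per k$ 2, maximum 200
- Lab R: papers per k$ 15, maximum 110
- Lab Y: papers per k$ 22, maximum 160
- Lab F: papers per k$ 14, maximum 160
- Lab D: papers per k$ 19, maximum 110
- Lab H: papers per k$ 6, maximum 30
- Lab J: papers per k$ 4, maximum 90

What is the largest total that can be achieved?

Order the labs by papers per k$: Lab Y 22 > Lab D 19 > Lab R 15 > Lab F 14 > Lab H 6 > Lab J 4 > Lab C 2.
Give Lab Y 160 to hit its cap of 160 ; 30 left.
Only 30 left; Lab D takes them to reach 30.
Total = 22×160 + 19×30 = 4090.

4090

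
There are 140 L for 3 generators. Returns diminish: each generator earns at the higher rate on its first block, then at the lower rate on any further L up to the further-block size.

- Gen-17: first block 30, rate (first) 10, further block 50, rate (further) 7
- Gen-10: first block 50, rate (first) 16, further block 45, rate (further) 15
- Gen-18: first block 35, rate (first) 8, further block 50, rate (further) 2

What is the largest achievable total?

1895

Rank every tier by rate: Gen-10/T1 16 > Gen-10/T2 15 > Gen-17/T1 10 > Gen-18/T1 8 > Gen-17/T2 7 > Gen-18/T2 2.
Gen-10/T1 (16): +50 → 90 left.
Gen-10/T2 (15): +45 → 45 left.
Gen-17/T1 (10): +30 → 15 left.
15 remain; put them into Gen-18 T1 at 8.
Total = 16×50 + 15×45 + 10×30 + 8×15 = 1895.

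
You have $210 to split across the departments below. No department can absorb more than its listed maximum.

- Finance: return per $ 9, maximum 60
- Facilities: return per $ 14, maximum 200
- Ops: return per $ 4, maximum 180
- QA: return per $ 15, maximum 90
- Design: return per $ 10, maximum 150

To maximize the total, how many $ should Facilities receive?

Order the departments by return per $: QA 15 > Facilities 14 > Design 10 > Finance 9 > Ops 4.
Give QA 90 to hit its cap of 90 — 120 left.
Facilities: +120 (room for 200) → 120. Pool exhausted.

120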